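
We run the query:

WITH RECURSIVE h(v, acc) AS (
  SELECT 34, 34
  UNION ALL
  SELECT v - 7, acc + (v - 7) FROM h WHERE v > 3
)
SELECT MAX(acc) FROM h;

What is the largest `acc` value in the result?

Base: v=34, acc=34.
Iteration 1: 34 > 3 holds -> v = 34 - 7 = 27, acc = 34 + 27 = 61.
Iteration 2: 27 > 3 holds -> v = 27 - 7 = 20, acc = 61 + 20 = 81.
Iteration 3: 20 > 3 holds -> v = 20 - 7 = 13, acc = 81 + 13 = 94.
Iteration 4: 13 > 3 holds -> v = 13 - 7 = 6, acc = 94 + 6 = 100.
Iteration 5: 6 > 3 holds -> v = 6 - 7 = -1, acc = 100 + -1 = 99.
Iteration 6: -1 > 3 fails; recursion stops.
acc values: 34, 61, 81, 94, 100, 99; the maximum is 100.

100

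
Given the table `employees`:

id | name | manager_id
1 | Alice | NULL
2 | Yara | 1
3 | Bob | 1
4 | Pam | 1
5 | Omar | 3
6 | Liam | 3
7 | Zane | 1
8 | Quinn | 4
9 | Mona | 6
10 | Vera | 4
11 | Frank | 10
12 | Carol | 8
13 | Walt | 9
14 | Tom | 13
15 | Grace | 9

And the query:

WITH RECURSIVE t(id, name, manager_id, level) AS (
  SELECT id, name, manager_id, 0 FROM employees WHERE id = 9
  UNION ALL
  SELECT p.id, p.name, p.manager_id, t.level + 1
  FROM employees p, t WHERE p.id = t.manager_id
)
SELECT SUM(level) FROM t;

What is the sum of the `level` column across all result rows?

Base: id=9 (Mona), manager_id=6, level 0.
Iteration 1: join on id=6 -> Liam (id 6, manager_id=3, level 1).
Iteration 2: join on id=3 -> Bob (id 3, manager_id=1, level 2).
Iteration 3: join on id=1 -> Alice (id 1, manager_id=NULL, level 3).
Iteration 4: manager_id is NULL; no match; recursion stops.
SUM(level) = 0 + 1 + 2 + 3 = 6.

6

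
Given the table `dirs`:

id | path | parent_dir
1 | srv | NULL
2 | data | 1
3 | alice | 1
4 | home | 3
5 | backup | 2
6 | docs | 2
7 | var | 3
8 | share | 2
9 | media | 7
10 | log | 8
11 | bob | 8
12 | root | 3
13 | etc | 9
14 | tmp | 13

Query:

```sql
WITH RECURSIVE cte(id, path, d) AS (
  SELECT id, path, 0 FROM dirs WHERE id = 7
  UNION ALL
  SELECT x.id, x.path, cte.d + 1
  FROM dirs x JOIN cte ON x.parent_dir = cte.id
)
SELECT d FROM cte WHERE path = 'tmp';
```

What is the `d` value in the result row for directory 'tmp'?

3

Base: id=7 (var) at d 0.
Iteration 1: rows with parent_dir in {7} -> media (id 9, d 1).
Iteration 2: rows with parent_dir in {9} -> etc (id 13, d 2).
Iteration 3: rows with parent_dir in {13} -> tmp (id 14, d 3).
Iteration 4: no rows with parent_dir in {14}; recursion stops.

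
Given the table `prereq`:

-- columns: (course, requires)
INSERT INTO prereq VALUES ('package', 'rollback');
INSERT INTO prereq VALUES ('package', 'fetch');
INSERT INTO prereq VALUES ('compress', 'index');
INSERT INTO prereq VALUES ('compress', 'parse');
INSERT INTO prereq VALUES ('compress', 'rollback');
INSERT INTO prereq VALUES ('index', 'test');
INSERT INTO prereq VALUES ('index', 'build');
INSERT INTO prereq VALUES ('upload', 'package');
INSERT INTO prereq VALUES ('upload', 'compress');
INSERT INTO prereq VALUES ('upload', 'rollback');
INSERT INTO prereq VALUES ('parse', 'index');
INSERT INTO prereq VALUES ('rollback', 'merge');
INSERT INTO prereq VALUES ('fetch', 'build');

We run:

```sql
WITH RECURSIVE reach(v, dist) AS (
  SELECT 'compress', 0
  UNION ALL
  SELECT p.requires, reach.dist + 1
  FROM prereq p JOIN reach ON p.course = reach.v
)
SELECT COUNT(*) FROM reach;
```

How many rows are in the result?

10

Base: (compress, dist=0).
Iteration 1: edges from {compress} -> (index, dist=1), (parse, dist=1), (rollback, dist=1).
Iteration 2: edges from {index,parse,rollback} -> (build, dist=2), (index, dist=2), (merge, dist=2), (test, dist=2).
Iteration 3: edges from {build,index,merge,test} -> (build, dist=3), (test, dist=3).
Iteration 4: no outgoing edges from {build,test}; recursion stops.
Total rows emitted: 10.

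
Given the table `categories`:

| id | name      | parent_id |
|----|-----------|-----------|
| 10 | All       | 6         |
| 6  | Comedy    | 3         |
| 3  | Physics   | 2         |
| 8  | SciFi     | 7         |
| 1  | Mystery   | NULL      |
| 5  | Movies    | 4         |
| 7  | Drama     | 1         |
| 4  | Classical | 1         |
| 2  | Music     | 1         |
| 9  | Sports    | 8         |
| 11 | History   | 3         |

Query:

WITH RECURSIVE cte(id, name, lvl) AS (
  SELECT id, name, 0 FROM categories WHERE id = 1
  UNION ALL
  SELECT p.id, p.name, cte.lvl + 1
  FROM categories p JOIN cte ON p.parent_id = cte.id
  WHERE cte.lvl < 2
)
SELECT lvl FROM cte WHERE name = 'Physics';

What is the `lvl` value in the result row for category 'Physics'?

Base: id=1 (Mystery) at lvl 0.
Iteration 1: rows with parent_id in {1} -> Music (id 2, lvl 1), Classical (id 4, lvl 1), Drama (id 7, lvl 1).
Iteration 2: rows with parent_id in {2,4,7} -> Physics (id 3, lvl 2), Movies (id 5, lvl 2), SciFi (id 8, lvl 2).
Iteration 3: lvl < 2 fails for all current rows; recursion stops.

2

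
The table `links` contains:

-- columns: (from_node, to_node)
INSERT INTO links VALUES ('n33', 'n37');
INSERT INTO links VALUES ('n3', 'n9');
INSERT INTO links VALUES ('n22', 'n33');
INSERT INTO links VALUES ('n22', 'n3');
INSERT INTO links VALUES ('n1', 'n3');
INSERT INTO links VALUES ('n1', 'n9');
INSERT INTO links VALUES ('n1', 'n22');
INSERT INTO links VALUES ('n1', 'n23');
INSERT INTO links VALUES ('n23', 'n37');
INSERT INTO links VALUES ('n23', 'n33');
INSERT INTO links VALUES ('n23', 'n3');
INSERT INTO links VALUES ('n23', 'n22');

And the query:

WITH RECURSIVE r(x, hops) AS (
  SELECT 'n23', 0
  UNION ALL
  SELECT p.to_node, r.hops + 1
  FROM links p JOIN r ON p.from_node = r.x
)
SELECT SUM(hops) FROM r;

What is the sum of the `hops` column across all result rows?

18

Base: (n23, hops=0).
Iteration 1: edges from {n23} -> (n22, hops=1), (n3, hops=1), (n33, hops=1), (n37, hops=1).
Iteration 2: edges from {n22,n3,n33,n37} -> (n3, hops=2), (n33, hops=2), (n37, hops=2), (n9, hops=2).
Iteration 3: edges from {n3,n33,n37,n9} -> (n37, hops=3), (n9, hops=3).
Iteration 4: no outgoing edges from {n37,n9}; recursion stops.
SUM(hops) = 0 + 1 + 1 + 1 + 1 + 2 + 2 + 2 + 2 + 3 + 3 = 18.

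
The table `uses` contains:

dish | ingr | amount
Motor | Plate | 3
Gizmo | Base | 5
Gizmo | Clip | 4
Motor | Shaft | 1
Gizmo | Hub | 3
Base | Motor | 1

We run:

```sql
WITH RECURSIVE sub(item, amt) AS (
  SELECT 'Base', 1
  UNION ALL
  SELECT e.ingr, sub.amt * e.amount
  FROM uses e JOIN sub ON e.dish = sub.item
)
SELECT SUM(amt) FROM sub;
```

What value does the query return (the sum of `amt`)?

Base: (Base, amt=1).
Iteration 1: components of {Base} -> Motor = 1*1 = 1.
Iteration 2: components of {Motor} -> Plate = 1*3 = 3, Shaft = 1*1 = 1.
Iteration 3: no further components; recursion stops.
SUM(amt) = 1 + 1 + 1 + 3 = 6.

6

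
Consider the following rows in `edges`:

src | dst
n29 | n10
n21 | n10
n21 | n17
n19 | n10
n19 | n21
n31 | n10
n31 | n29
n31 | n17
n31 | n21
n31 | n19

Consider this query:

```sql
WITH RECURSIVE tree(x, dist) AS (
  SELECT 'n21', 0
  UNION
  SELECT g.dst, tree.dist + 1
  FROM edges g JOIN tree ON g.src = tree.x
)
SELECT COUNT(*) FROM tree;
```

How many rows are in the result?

3

Base: (n21, dist=0).
Iteration 1: edges from {n21} -> (n10, dist=1), (n17, dist=1).
Iteration 2: no outgoing edges from {n10,n17}; recursion stops.
Total rows emitted: 3.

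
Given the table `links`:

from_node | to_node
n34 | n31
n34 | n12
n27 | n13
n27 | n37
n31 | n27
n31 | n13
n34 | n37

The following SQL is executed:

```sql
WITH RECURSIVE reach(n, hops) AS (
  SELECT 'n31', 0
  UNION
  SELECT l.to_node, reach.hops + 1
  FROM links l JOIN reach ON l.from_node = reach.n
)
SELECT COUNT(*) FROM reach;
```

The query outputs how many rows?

Base: (n31, hops=0).
Iteration 1: edges from {n31} -> (n13, hops=1), (n27, hops=1).
Iteration 2: edges from {n13,n27} -> (n13, hops=2), (n37, hops=2).
Iteration 3: no outgoing edges from {n13,n37}; recursion stops.
Total rows emitted: 5.

5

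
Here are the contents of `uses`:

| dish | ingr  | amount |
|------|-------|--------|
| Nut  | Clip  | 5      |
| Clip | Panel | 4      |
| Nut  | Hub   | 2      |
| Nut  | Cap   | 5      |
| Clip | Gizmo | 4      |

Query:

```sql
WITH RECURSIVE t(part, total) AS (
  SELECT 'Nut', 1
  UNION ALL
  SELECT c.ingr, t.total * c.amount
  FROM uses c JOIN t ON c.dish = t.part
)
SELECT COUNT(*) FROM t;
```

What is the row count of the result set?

6

Base: (Nut, total=1).
Iteration 1: components of {Nut} -> Cap = 1*5 = 5, Clip = 1*5 = 5, Hub = 1*2 = 2.
Iteration 2: components of {Cap,Clip,Hub} -> Gizmo = 5*4 = 20, Panel = 5*4 = 20.
Iteration 3: no further components; recursion stops.
Total rows emitted: 6.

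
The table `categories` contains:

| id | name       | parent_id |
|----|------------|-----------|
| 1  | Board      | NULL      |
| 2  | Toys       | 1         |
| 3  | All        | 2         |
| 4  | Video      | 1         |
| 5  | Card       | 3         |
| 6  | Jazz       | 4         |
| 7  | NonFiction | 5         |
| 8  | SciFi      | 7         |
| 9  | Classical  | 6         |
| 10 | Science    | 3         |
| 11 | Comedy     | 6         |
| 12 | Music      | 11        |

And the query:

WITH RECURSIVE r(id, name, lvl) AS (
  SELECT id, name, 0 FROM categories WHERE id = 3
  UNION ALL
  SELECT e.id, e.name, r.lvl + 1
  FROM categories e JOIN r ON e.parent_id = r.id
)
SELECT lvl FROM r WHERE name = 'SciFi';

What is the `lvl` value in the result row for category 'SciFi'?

3

Base: id=3 (All) at lvl 0.
Iteration 1: rows with parent_id in {3} -> Card (id 5, lvl 1), Science (id 10, lvl 1).
Iteration 2: rows with parent_id in {5,10} -> NonFiction (id 7, lvl 2).
Iteration 3: rows with parent_id in {7} -> SciFi (id 8, lvl 3).
Iteration 4: no rows with parent_id in {8}; recursion stops.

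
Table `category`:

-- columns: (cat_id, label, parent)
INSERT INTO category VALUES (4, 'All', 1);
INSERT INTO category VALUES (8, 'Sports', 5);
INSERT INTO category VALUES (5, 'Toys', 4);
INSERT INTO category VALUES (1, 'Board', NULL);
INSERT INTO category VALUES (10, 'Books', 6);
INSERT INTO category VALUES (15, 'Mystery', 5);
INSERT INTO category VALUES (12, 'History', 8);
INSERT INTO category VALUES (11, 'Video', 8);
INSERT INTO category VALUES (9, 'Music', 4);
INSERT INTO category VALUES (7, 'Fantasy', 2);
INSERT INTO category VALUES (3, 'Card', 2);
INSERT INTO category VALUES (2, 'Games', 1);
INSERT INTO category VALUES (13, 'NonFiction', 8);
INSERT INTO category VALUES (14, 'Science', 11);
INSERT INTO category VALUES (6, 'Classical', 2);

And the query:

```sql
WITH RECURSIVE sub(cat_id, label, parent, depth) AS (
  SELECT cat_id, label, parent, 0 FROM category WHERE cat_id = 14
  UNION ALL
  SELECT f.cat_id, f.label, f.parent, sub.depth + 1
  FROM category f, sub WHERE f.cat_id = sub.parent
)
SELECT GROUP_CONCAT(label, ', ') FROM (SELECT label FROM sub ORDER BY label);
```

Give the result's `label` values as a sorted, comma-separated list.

All, Board, Science, Sports, Toys, Video

Base: cat_id=14 (Science), parent=11, depth 0.
Iteration 1: join on cat_id=11 -> Video (id 11, parent=8, depth 1).
Iteration 2: join on cat_id=8 -> Sports (id 8, parent=5, depth 2).
Iteration 3: join on cat_id=5 -> Toys (id 5, parent=4, depth 3).
Iteration 4: join on cat_id=4 -> All (id 4, parent=1, depth 4).
Iteration 5: join on cat_id=1 -> Board (id 1, parent=NULL, depth 5).
Iteration 6: parent is NULL; no match; recursion stops.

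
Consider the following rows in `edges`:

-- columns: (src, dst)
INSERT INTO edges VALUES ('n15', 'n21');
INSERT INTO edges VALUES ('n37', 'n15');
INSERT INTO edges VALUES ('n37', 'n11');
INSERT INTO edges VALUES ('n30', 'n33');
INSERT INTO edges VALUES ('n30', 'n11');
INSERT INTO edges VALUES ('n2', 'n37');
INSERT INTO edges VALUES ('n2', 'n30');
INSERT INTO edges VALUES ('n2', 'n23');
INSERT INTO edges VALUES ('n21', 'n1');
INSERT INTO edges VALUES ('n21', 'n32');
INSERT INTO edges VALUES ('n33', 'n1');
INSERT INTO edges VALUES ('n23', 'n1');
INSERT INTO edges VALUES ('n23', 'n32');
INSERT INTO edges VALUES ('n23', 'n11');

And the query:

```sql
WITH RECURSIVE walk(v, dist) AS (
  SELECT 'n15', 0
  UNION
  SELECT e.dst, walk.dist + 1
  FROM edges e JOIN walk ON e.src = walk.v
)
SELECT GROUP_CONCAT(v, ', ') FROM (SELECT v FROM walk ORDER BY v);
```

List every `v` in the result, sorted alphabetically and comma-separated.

Base: (n15, dist=0).
Iteration 1: edges from {n15} -> (n21, dist=1).
Iteration 2: edges from {n21} -> (n1, dist=2), (n32, dist=2).
Iteration 3: no outgoing edges from {n1,n32}; recursion stops.

n1, n15, n21, n32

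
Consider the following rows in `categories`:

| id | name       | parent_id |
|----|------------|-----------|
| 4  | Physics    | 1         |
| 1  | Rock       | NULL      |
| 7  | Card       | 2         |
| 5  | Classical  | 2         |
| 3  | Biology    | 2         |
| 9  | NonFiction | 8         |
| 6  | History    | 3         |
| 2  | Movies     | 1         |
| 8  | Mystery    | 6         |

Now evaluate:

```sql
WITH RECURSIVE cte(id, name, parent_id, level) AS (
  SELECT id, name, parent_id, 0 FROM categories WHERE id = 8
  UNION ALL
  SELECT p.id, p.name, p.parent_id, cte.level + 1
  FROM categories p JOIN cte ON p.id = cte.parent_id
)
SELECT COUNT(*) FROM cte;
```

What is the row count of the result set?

Base: id=8 (Mystery), parent_id=6, level 0.
Iteration 1: join on id=6 -> History (id 6, parent_id=3, level 1).
Iteration 2: join on id=3 -> Biology (id 3, parent_id=2, level 2).
Iteration 3: join on id=2 -> Movies (id 2, parent_id=1, level 3).
Iteration 4: join on id=1 -> Rock (id 1, parent_id=NULL, level 4).
Iteration 5: parent_id is NULL; no match; recursion stops.
Total rows emitted: 5.

5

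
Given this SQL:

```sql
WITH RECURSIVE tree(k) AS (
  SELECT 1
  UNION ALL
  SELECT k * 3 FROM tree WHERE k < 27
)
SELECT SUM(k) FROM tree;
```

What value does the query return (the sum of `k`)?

40

Base: k=1.
Iteration 1: 1 < 27 holds -> k = 1 * 3 = 3.
Iteration 2: 3 < 27 holds -> k = 3 * 3 = 9.
Iteration 3: 9 < 27 holds -> k = 9 * 3 = 27.
Iteration 4: 27 < 27 fails; recursion stops.
SUM(k) = 1 + 3 + 9 + 27 = 40.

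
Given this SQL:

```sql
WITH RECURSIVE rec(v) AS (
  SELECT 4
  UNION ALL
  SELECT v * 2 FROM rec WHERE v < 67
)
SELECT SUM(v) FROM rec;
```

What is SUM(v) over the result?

Base: v=4.
Iteration 1: 4 < 67 holds -> v = 4 * 2 = 8.
Iteration 2: 8 < 67 holds -> v = 8 * 2 = 16.
Iteration 3: 16 < 67 holds -> v = 16 * 2 = 32.
Iteration 4: 32 < 67 holds -> v = 32 * 2 = 64.
Iteration 5: 64 < 67 holds -> v = 64 * 2 = 128.
Iteration 6: 128 < 67 fails; recursion stops.
SUM(v) = 4 + 8 + 16 + 32 + 64 + 128 = 252.

252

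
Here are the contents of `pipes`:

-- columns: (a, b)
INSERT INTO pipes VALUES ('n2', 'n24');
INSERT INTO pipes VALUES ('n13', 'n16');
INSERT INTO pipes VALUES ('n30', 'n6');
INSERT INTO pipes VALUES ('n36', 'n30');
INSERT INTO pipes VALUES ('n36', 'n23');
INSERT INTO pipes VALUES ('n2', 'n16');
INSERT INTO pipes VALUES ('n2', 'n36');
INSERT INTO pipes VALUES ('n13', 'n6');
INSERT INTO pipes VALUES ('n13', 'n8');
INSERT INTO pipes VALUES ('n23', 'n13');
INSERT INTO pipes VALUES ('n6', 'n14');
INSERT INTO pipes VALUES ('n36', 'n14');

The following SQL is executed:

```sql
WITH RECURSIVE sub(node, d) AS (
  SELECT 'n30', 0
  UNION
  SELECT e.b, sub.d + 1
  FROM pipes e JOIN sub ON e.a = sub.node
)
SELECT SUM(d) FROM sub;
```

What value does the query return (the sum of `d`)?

Base: (n30, d=0).
Iteration 1: edges from {n30} -> (n6, d=1).
Iteration 2: edges from {n6} -> (n14, d=2).
Iteration 3: no outgoing edges from {n14}; recursion stops.
SUM(d) = 0 + 1 + 2 = 3.

3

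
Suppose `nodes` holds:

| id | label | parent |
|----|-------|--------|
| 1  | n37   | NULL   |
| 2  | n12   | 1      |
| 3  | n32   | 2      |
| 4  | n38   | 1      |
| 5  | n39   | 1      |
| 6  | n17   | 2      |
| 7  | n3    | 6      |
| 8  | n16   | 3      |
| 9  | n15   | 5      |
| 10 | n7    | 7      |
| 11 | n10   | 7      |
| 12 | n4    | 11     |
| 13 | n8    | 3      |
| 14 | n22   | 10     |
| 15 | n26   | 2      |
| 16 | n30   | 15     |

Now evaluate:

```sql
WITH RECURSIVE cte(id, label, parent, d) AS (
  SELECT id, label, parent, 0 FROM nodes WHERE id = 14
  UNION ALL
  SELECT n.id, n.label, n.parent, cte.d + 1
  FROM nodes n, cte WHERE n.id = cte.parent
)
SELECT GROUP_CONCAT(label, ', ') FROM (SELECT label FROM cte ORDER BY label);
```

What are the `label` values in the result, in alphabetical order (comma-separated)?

Base: id=14 (n22), parent=10, d 0.
Iteration 1: join on id=10 -> n7 (id 10, parent=7, d 1).
Iteration 2: join on id=7 -> n3 (id 7, parent=6, d 2).
Iteration 3: join on id=6 -> n17 (id 6, parent=2, d 3).
Iteration 4: join on id=2 -> n12 (id 2, parent=1, d 4).
Iteration 5: join on id=1 -> n37 (id 1, parent=NULL, d 5).
Iteration 6: parent is NULL; no match; recursion stops.

n12, n17, n22, n3, n37, n7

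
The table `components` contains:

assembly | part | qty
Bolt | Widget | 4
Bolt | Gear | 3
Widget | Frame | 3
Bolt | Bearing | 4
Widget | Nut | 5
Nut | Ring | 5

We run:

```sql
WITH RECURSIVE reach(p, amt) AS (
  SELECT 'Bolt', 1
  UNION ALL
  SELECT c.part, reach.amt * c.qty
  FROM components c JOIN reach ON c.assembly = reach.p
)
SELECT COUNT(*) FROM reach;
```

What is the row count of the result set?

Base: (Bolt, amt=1).
Iteration 1: components of {Bolt} -> Bearing = 1*4 = 4, Gear = 1*3 = 3, Widget = 1*4 = 4.
Iteration 2: components of {Bearing,Gear,Widget} -> Frame = 4*3 = 12, Nut = 4*5 = 20.
Iteration 3: components of {Frame,Nut} -> Ring = 20*5 = 100.
Iteration 4: no further components; recursion stops.
Total rows emitted: 7.

7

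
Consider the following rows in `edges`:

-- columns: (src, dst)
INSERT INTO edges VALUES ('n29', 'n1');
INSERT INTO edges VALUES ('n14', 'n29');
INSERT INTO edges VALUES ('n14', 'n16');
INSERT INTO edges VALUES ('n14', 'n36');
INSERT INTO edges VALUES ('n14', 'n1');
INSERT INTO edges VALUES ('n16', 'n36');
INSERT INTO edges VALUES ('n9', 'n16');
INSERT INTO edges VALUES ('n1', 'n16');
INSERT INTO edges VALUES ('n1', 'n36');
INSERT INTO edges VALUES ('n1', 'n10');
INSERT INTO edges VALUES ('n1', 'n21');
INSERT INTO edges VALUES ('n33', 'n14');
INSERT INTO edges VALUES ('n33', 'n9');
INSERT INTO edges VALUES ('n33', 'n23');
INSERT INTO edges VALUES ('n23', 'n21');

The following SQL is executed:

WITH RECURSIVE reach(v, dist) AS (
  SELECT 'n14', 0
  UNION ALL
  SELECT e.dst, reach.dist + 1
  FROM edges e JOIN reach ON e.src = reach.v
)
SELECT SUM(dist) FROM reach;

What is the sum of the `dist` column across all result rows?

35

Base: (n14, dist=0).
Iteration 1: edges from {n14} -> (n1, dist=1), (n16, dist=1), (n29, dist=1), (n36, dist=1).
Iteration 2: edges from {n1,n16,n29,n36} -> (n1, dist=2), (n10, dist=2), (n16, dist=2), (n21, dist=2), (n36, dist=2) x2. [UNION ALL keeps all 6 new rows, including repeats]
Iteration 3: edges from {n1,n10,n16,n21,n36} -> (n10, dist=3), (n16, dist=3), (n21, dist=3), (n36, dist=3) x2. [UNION ALL keeps all 5 new rows, including repeats]
Iteration 4: edges from {n10,n16,n21,n36} -> (n36, dist=4).
Iteration 5: no outgoing edges from {n36}; recursion stops.
SUM(dist) = 0 + 1 + 1 + 1 + 1 + 2 + 2 + 2 + 2 + 2 + 2 + 3 + 3 + 3 + ... (17 terms) = 35.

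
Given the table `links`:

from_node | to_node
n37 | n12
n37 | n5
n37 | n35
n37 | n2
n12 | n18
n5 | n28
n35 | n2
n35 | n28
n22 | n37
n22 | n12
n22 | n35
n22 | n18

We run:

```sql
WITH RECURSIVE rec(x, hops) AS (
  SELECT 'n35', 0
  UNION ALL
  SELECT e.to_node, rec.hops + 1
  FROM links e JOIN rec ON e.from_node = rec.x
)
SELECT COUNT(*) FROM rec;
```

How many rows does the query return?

3

Base: (n35, hops=0).
Iteration 1: edges from {n35} -> (n2, hops=1), (n28, hops=1).
Iteration 2: no outgoing edges from {n2,n28}; recursion stops.
Total rows emitted: 3.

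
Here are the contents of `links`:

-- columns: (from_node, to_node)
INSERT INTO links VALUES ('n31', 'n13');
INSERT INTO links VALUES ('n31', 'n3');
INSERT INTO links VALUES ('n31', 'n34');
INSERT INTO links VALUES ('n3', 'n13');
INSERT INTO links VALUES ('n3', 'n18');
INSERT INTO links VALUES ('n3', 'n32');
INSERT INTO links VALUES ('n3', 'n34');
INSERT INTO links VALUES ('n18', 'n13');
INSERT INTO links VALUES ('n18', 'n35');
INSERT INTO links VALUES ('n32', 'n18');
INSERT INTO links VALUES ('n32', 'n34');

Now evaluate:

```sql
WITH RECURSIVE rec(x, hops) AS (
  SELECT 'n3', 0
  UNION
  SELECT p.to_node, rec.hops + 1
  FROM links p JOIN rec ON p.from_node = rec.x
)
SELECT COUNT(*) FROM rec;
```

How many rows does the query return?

11

Base: (n3, hops=0).
Iteration 1: edges from {n3} -> (n13, hops=1), (n18, hops=1), (n32, hops=1), (n34, hops=1).
Iteration 2: edges from {n13,n18,n32,n34} -> (n13, hops=2), (n18, hops=2), (n34, hops=2), (n35, hops=2).
Iteration 3: edges from {n13,n18,n34,n35} -> (n13, hops=3), (n35, hops=3).
Iteration 4: no outgoing edges from {n13,n35}; recursion stops.
Total rows emitted: 11.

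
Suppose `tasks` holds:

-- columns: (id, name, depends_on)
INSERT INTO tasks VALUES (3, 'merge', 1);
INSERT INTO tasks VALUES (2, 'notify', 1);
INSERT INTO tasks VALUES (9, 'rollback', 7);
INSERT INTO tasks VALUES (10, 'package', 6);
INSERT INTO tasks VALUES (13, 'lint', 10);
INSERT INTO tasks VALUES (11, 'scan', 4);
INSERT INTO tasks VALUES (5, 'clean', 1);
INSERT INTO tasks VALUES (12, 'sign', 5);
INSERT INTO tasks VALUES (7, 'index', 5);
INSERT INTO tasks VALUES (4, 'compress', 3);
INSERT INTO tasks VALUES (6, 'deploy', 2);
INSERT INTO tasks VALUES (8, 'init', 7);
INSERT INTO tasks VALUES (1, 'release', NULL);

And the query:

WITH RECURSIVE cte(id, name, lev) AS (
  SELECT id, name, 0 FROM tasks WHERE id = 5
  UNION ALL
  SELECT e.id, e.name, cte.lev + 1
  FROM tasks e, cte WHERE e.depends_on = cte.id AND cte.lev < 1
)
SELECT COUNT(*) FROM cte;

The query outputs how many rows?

Base: id=5 (clean) at lev 0.
Iteration 1: rows with depends_on in {5} -> index (id 7, lev 1), sign (id 12, lev 1).
Iteration 2: lev < 1 fails for all current rows; recursion stops.
Total rows emitted: 3.

3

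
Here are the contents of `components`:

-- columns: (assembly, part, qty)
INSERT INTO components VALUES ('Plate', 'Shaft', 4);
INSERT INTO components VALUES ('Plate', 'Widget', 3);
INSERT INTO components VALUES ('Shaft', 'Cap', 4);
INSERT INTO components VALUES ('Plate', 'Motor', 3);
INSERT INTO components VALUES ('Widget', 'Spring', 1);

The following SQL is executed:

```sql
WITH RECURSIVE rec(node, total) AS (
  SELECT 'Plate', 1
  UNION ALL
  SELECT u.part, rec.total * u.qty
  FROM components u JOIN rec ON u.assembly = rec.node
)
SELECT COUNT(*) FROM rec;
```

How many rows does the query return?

6

Base: (Plate, total=1).
Iteration 1: components of {Plate} -> Motor = 1*3 = 3, Shaft = 1*4 = 4, Widget = 1*3 = 3.
Iteration 2: components of {Motor,Shaft,Widget} -> Cap = 4*4 = 16, Spring = 3*1 = 3.
Iteration 3: no further components; recursion stops.
Total rows emitted: 6.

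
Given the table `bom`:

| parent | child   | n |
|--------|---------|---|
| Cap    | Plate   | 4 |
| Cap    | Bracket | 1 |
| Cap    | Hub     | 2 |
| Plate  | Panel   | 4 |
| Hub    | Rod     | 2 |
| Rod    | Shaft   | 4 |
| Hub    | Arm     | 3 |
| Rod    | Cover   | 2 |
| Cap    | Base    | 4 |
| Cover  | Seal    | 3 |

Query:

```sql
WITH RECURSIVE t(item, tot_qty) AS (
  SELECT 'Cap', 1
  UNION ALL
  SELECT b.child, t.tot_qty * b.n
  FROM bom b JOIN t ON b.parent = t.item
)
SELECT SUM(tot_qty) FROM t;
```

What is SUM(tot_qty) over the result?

86

Base: (Cap, tot_qty=1).
Iteration 1: components of {Cap} -> Base = 1*4 = 4, Bracket = 1*1 = 1, Hub = 1*2 = 2, Plate = 1*4 = 4.
Iteration 2: components of {Base,Bracket,Hub,Plate} -> Arm = 2*3 = 6, Panel = 4*4 = 16, Rod = 2*2 = 4.
Iteration 3: components of {Arm,Panel,Rod} -> Cover = 4*2 = 8, Shaft = 4*4 = 16.
Iteration 4: components of {Cover,Shaft} -> Seal = 8*3 = 24.
Iteration 5: no further components; recursion stops.
SUM(tot_qty) = 1 + 4 + 1 + 2 + 4 + 16 + 4 + 6 + 16 + 8 + 24 = 86.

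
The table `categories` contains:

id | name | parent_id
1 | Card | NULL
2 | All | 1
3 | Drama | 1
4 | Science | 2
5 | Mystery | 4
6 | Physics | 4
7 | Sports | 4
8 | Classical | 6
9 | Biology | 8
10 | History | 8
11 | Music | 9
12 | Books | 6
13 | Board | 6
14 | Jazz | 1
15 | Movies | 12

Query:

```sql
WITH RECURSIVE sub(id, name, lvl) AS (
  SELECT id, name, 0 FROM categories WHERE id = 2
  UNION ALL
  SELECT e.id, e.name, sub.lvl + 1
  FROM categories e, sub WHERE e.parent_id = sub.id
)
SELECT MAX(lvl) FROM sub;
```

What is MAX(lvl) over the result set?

Base: id=2 (All) at lvl 0.
Iteration 1: rows with parent_id in {2} -> Science (id 4, lvl 1).
Iteration 2: rows with parent_id in {4} -> Mystery (id 5, lvl 2), Physics (id 6, lvl 2), Sports (id 7, lvl 2).
Iteration 3: rows with parent_id in {5,6,7} -> Classical (id 8, lvl 3), Books (id 12, lvl 3), Board (id 13, lvl 3).
Iteration 4: rows with parent_id in {8,12,13} -> Biology (id 9, lvl 4), History (id 10, lvl 4), Movies (id 15, lvl 4).
Iteration 5: rows with parent_id in {9,10,15} -> Music (id 11, lvl 5).
Iteration 6: no rows with parent_id in {11}; recursion stops.
lvl values: 0, 1, 2, 2, 2, 3, 3, 3, 4, 4, 4, 5; the maximum is 5.

5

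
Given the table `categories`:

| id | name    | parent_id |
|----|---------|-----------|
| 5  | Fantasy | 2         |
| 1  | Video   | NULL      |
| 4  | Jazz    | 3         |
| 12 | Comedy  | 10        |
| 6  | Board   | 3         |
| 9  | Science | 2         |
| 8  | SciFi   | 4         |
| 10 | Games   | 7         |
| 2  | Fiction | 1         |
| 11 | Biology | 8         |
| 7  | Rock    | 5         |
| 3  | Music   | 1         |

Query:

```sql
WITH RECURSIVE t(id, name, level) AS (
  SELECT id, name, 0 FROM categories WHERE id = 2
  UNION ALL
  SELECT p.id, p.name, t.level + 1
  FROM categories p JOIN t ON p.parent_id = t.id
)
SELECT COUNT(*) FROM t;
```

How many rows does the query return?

Base: id=2 (Fiction) at level 0.
Iteration 1: rows with parent_id in {2} -> Fantasy (id 5, level 1), Science (id 9, level 1).
Iteration 2: rows with parent_id in {5,9} -> Rock (id 7, level 2).
Iteration 3: rows with parent_id in {7} -> Games (id 10, level 3).
Iteration 4: rows with parent_id in {10} -> Comedy (id 12, level 4).
Iteration 5: no rows with parent_id in {12}; recursion stops.
Total rows emitted: 6.

6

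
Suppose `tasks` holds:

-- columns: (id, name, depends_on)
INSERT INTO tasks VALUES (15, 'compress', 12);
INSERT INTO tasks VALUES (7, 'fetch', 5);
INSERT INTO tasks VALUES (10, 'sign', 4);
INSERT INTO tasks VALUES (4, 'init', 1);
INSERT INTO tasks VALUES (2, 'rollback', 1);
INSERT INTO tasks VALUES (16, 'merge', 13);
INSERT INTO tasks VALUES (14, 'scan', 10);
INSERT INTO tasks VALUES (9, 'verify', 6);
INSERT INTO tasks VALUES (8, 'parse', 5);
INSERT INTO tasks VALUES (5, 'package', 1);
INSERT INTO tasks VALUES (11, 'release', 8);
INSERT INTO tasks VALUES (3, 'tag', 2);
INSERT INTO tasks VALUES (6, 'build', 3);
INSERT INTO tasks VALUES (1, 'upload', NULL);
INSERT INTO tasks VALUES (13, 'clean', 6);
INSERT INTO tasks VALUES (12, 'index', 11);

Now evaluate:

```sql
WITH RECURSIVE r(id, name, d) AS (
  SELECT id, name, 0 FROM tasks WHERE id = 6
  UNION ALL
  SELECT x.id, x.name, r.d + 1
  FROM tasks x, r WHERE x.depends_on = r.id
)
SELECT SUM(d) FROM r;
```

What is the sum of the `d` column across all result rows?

Base: id=6 (build) at d 0.
Iteration 1: rows with depends_on in {6} -> verify (id 9, d 1), clean (id 13, d 1).
Iteration 2: rows with depends_on in {9,13} -> merge (id 16, d 2).
Iteration 3: no rows with depends_on in {16}; recursion stops.
SUM(d) = 0 + 1 + 1 + 2 = 4.

4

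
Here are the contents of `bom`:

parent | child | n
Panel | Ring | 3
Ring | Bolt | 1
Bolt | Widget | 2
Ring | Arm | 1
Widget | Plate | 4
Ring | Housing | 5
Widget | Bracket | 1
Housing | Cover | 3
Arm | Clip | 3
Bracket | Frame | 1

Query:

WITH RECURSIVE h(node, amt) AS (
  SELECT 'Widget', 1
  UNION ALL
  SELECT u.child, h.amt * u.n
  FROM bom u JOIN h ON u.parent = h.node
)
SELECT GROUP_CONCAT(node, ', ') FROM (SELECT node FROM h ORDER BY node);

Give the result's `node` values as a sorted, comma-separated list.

Base: (Widget, amt=1).
Iteration 1: components of {Widget} -> Bracket = 1*1 = 1, Plate = 1*4 = 4.
Iteration 2: components of {Bracket,Plate} -> Frame = 1*1 = 1.
Iteration 3: no further components; recursion stops.

Bracket, Frame, Plate, Widget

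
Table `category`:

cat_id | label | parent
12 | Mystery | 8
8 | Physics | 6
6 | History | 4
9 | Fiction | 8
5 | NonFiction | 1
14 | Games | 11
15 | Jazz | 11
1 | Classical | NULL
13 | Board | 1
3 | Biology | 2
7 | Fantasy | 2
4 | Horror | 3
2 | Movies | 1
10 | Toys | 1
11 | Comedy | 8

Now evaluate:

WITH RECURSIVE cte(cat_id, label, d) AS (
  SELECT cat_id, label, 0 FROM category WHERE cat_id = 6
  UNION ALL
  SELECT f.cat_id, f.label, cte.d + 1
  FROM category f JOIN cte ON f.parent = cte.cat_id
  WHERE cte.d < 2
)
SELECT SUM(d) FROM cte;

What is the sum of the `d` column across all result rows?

Base: cat_id=6 (History) at d 0.
Iteration 1: rows with parent in {6} -> Physics (id 8, d 1).
Iteration 2: rows with parent in {8} -> Fiction (id 9, d 2), Comedy (id 11, d 2), Mystery (id 12, d 2).
Iteration 3: d < 2 fails for all current rows; recursion stops.
SUM(d) = 0 + 1 + 2 + 2 + 2 = 7.

7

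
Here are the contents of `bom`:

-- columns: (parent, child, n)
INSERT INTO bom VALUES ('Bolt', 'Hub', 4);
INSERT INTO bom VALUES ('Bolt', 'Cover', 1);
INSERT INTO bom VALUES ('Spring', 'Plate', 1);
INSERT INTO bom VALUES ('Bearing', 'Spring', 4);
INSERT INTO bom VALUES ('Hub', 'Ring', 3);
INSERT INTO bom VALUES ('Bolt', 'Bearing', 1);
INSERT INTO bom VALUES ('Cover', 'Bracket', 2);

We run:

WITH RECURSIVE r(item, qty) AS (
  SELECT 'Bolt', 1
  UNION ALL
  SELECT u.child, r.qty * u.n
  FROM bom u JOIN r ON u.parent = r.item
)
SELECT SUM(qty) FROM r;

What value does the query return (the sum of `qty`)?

29

Base: (Bolt, qty=1).
Iteration 1: components of {Bolt} -> Bearing = 1*1 = 1, Cover = 1*1 = 1, Hub = 1*4 = 4.
Iteration 2: components of {Bearing,Cover,Hub} -> Bracket = 1*2 = 2, Ring = 4*3 = 12, Spring = 1*4 = 4.
Iteration 3: components of {Bracket,Ring,Spring} -> Plate = 4*1 = 4.
Iteration 4: no further components; recursion stops.
SUM(qty) = 1 + 1 + 1 + 4 + 2 + 4 + 12 + 4 = 29.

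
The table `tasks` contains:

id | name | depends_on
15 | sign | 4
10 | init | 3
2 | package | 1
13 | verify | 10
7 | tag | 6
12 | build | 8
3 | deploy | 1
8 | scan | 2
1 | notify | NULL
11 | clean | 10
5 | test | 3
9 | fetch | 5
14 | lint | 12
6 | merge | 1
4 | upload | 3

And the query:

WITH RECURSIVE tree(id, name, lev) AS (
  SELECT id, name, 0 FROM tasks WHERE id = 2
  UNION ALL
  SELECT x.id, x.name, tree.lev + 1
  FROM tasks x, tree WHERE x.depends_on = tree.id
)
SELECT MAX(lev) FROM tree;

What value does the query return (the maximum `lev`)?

3

Base: id=2 (package) at lev 0.
Iteration 1: rows with depends_on in {2} -> scan (id 8, lev 1).
Iteration 2: rows with depends_on in {8} -> build (id 12, lev 2).
Iteration 3: rows with depends_on in {12} -> lint (id 14, lev 3).
Iteration 4: no rows with depends_on in {14}; recursion stops.
lev values: 0, 1, 2, 3; the maximum is 3.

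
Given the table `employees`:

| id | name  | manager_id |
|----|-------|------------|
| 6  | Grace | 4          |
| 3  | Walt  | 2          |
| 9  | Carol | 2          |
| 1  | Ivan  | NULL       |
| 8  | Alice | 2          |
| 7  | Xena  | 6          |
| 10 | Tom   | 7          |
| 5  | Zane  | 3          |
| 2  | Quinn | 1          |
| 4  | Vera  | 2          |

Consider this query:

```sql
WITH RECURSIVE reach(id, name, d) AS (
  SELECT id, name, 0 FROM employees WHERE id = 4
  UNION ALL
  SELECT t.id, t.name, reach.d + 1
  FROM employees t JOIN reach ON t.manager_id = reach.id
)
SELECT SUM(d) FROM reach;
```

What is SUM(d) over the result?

6

Base: id=4 (Vera) at d 0.
Iteration 1: rows with manager_id in {4} -> Grace (id 6, d 1).
Iteration 2: rows with manager_id in {6} -> Xena (id 7, d 2).
Iteration 3: rows with manager_id in {7} -> Tom (id 10, d 3).
Iteration 4: no rows with manager_id in {10}; recursion stops.
SUM(d) = 0 + 1 + 2 + 3 = 6.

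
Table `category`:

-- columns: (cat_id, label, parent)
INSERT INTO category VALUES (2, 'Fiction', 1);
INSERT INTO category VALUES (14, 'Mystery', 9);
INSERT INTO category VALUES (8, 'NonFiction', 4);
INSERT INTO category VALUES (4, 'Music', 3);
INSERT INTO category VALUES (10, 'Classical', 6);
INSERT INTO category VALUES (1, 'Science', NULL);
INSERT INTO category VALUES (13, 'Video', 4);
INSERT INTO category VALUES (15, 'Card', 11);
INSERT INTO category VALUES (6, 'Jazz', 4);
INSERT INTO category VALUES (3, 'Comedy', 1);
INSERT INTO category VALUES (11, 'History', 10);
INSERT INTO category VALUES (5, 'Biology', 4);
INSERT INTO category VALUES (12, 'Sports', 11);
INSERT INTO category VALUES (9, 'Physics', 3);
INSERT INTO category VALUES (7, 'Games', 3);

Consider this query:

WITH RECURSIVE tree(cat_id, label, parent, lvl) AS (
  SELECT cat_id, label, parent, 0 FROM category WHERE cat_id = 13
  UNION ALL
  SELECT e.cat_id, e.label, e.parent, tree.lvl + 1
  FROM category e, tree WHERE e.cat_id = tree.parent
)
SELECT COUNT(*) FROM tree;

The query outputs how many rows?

4

Base: cat_id=13 (Video), parent=4, lvl 0.
Iteration 1: join on cat_id=4 -> Music (id 4, parent=3, lvl 1).
Iteration 2: join on cat_id=3 -> Comedy (id 3, parent=1, lvl 2).
Iteration 3: join on cat_id=1 -> Science (id 1, parent=NULL, lvl 3).
Iteration 4: parent is NULL; no match; recursion stops.
Total rows emitted: 4.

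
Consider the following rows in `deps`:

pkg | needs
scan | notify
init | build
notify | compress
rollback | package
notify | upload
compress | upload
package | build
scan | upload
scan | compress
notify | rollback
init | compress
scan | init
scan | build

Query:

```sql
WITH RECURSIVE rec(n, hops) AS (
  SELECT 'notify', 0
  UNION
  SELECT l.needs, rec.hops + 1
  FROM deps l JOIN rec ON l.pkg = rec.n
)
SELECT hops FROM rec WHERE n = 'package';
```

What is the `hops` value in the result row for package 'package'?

2

Base: (notify, hops=0).
Iteration 1: edges from {notify} -> (compress, hops=1), (rollback, hops=1), (upload, hops=1).
Iteration 2: edges from {compress,rollback,upload} -> (package, hops=2), (upload, hops=2).
Iteration 3: edges from {package,upload} -> (build, hops=3).
Iteration 4: no outgoing edges from {build}; recursion stops.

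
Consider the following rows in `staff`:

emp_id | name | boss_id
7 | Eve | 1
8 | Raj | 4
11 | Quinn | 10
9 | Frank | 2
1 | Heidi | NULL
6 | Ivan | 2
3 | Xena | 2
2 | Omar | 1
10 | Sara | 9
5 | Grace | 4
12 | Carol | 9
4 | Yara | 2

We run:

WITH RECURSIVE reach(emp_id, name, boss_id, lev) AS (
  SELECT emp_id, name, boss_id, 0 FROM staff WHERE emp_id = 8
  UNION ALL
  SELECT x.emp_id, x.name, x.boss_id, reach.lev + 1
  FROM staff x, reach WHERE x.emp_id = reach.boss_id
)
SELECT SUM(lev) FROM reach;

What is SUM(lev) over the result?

6

Base: emp_id=8 (Raj), boss_id=4, lev 0.
Iteration 1: join on emp_id=4 -> Yara (id 4, boss_id=2, lev 1).
Iteration 2: join on emp_id=2 -> Omar (id 2, boss_id=1, lev 2).
Iteration 3: join on emp_id=1 -> Heidi (id 1, boss_id=NULL, lev 3).
Iteration 4: boss_id is NULL; no match; recursion stops.
SUM(lev) = 0 + 1 + 2 + 3 = 6.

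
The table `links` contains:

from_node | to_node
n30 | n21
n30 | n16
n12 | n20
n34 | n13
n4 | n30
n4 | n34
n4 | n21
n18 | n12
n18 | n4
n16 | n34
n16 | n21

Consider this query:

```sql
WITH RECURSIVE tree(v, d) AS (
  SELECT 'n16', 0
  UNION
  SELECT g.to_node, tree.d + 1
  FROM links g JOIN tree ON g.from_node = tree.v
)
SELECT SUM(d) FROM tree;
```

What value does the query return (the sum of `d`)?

4

Base: (n16, d=0).
Iteration 1: edges from {n16} -> (n21, d=1), (n34, d=1).
Iteration 2: edges from {n21,n34} -> (n13, d=2).
Iteration 3: no outgoing edges from {n13}; recursion stops.
SUM(d) = 0 + 1 + 1 + 2 = 4.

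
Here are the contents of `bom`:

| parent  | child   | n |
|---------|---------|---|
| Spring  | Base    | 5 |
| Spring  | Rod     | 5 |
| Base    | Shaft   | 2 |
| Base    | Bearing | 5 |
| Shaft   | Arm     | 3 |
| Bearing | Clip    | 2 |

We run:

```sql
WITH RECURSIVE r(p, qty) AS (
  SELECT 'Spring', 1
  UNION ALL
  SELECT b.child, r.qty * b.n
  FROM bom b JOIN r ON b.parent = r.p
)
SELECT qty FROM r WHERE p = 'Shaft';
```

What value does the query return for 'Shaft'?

Base: (Spring, qty=1).
Iteration 1: components of {Spring} -> Base = 1*5 = 5, Rod = 1*5 = 5.
Iteration 2: components of {Base,Rod} -> Bearing = 5*5 = 25, Shaft = 5*2 = 10.
Iteration 3: components of {Bearing,Shaft} -> Arm = 10*3 = 30, Clip = 25*2 = 50.
Iteration 4: no further components; recursion stops.

10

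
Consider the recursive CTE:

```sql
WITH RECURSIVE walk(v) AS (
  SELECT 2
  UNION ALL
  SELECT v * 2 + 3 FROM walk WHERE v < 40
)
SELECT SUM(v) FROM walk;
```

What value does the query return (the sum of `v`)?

Base: v=2.
Iteration 1: 2 < 40 holds -> v = 2 * 2 + 3 = 7.
Iteration 2: 7 < 40 holds -> v = 7 * 2 + 3 = 17.
Iteration 3: 17 < 40 holds -> v = 17 * 2 + 3 = 37.
Iteration 4: 37 < 40 holds -> v = 37 * 2 + 3 = 77.
Iteration 5: 77 < 40 fails; recursion stops.
SUM(v) = 2 + 7 + 17 + 37 + 77 = 140.

140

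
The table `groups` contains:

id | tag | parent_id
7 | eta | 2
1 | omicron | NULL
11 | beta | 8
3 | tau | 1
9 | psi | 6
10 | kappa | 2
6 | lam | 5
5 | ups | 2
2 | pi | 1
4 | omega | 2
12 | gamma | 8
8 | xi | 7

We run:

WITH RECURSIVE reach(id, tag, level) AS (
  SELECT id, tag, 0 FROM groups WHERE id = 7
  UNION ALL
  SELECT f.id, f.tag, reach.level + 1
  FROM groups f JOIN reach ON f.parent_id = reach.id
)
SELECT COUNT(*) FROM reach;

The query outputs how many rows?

4

Base: id=7 (eta) at level 0.
Iteration 1: rows with parent_id in {7} -> xi (id 8, level 1).
Iteration 2: rows with parent_id in {8} -> beta (id 11, level 2), gamma (id 12, level 2).
Iteration 3: no rows with parent_id in {11,12}; recursion stops.
Total rows emitted: 4.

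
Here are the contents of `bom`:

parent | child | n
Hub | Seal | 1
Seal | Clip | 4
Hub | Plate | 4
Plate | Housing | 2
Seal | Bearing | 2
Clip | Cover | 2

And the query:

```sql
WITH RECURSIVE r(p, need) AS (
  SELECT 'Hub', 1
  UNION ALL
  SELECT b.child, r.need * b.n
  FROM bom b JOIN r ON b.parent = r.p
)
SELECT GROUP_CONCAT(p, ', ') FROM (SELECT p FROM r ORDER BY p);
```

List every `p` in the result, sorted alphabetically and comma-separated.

Base: (Hub, need=1).
Iteration 1: components of {Hub} -> Plate = 1*4 = 4, Seal = 1*1 = 1.
Iteration 2: components of {Plate,Seal} -> Bearing = 1*2 = 2, Clip = 1*4 = 4, Housing = 4*2 = 8.
Iteration 3: components of {Bearing,Clip,Housing} -> Cover = 4*2 = 8.
Iteration 4: no further components; recursion stops.

Bearing, Clip, Cover, Housing, Hub, Plate, Seal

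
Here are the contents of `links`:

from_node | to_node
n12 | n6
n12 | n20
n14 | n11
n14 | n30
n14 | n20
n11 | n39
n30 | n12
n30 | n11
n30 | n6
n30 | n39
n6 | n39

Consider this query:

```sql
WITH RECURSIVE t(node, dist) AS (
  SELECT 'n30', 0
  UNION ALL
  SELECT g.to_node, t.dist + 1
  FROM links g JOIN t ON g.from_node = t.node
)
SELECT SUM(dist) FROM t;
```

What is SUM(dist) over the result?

Base: (n30, dist=0).
Iteration 1: edges from {n30} -> (n11, dist=1), (n12, dist=1), (n39, dist=1), (n6, dist=1).
Iteration 2: edges from {n11,n12,n39,n6} -> (n20, dist=2), (n39, dist=2) x2, (n6, dist=2). [UNION ALL keeps all 4 new rows, including repeats]
Iteration 3: edges from {n20,n39,n6} -> (n39, dist=3).
Iteration 4: no outgoing edges from {n39}; recursion stops.
SUM(dist) = 0 + 1 + 1 + 1 + 1 + 2 + 2 + 2 + 2 + 3 = 15.

15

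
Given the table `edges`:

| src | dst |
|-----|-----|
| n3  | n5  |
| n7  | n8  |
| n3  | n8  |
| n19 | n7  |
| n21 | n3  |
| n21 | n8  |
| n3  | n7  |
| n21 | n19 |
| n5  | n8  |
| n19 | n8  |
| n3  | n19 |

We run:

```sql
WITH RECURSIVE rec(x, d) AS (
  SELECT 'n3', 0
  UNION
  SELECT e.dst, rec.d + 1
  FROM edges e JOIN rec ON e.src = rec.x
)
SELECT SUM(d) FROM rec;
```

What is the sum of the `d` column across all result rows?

Base: (n3, d=0).
Iteration 1: edges from {n3} -> (n19, d=1), (n5, d=1), (n7, d=1), (n8, d=1).
Iteration 2: edges from {n19,n5,n7,n8} -> (n7, d=2), (n8, d=2). [UNION drops 2 duplicate row(s)]
Iteration 3: edges from {n7,n8} -> (n8, d=3).
Iteration 4: no outgoing edges from {n8}; recursion stops.
SUM(d) = 0 + 1 + 1 + 1 + 1 + 2 + 2 + 3 = 11.

11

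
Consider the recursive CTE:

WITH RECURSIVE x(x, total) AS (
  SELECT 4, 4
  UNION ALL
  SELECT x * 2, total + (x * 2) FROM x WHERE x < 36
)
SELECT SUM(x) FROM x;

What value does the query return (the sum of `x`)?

124

Base: x=4, total=4.
Iteration 1: 4 < 36 holds -> x = 4 * 2 = 8, total = 4 + 8 = 12.
Iteration 2: 8 < 36 holds -> x = 8 * 2 = 16, total = 12 + 16 = 28.
Iteration 3: 16 < 36 holds -> x = 16 * 2 = 32, total = 28 + 32 = 60.
Iteration 4: 32 < 36 holds -> x = 32 * 2 = 64, total = 60 + 64 = 124.
Iteration 5: 64 < 36 fails; recursion stops.
SUM(x) = 4 + 8 + 16 + 32 + 64 = 124.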